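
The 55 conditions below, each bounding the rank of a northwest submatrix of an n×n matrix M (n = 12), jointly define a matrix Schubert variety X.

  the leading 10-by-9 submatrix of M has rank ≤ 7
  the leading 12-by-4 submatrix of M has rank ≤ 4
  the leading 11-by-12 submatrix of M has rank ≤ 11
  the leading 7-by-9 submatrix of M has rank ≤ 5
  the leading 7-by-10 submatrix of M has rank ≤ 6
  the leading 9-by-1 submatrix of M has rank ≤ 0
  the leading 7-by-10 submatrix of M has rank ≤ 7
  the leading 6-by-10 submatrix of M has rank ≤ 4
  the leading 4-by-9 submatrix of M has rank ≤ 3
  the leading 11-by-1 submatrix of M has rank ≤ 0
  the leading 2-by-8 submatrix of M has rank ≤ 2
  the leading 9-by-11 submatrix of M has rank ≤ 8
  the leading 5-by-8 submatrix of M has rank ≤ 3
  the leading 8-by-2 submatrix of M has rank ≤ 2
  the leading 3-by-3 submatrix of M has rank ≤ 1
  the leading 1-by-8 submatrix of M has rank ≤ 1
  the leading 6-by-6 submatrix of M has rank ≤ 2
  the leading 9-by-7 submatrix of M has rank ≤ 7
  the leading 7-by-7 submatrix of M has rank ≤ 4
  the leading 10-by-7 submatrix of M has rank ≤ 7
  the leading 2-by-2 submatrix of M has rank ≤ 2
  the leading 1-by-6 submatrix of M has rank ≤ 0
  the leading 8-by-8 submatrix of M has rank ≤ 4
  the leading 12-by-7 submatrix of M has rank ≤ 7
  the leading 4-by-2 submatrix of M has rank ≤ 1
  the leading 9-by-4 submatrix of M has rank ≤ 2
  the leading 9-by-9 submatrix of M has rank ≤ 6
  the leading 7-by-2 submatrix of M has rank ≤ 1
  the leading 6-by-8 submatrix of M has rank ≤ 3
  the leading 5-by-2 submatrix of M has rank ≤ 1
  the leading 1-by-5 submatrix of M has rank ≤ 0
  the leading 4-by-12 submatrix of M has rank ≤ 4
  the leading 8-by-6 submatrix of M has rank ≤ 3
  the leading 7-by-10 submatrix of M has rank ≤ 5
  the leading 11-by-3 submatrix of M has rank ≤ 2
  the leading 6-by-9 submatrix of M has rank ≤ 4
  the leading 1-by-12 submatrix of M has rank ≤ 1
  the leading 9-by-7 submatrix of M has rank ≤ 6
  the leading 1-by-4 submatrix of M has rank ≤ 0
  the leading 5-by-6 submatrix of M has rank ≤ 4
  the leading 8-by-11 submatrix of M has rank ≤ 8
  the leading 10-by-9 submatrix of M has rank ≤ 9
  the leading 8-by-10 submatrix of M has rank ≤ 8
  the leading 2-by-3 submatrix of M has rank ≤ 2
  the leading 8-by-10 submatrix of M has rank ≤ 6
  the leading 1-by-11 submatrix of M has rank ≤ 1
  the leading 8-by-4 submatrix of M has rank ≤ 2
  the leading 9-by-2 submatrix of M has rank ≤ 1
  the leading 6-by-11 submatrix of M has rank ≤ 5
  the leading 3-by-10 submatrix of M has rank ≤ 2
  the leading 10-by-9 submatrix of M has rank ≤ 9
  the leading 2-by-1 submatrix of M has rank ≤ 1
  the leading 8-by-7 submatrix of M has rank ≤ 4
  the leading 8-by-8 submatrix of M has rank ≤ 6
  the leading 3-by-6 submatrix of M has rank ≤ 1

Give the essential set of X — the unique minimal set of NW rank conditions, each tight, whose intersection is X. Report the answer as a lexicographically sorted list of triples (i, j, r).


The tightest implied rank at each (i,j), from the 55 conditions:

  row 1: 0, 0, 0, 0, 0, 0, 1, 1, 1, 1, 1, 1
  row 2: 0, 1, 1, 1, 1, 1, 2, 2, 2, 2, 2, 2
  row 3: 0, 1, 1, 1, 1, 1, 2, 2, 2, 2, 3, 3
  row 4: 0, 1, 2, 2, 2, 2, 3, 3, 3, 3, 4, 4
  row 5: 0, 1, 2, 2, 2, 2, 3, 3, 4, 4, 5, 5
  row 6: 0, 1, 2, 2, 2, 2, 3, 3, 4, 4, 5, 6
  row 7: 0, 1, 2, 2, 3, 3, 4, 4, 5, 5, 6, 7
  row 8: 0, 1, 2, 2, 3, 3, 4, 4, 5, 6, 7, 8
  row 9: 0, 1, 2, 2, 3, 4, 5, 5, 6, 7, 8, 9
  row 10: 0, 1, 2, 3, 4, 5, 6, 6, 7, 8, 9, 10
  row 11: 0, 1, 2, 3, 4, 5, 6, 7, 8, 9, 10, 11
  row 12: 1, 2, 3, 4, 5, 6, 7, 8, 9, 10, 11, 12

giving w = (7, 2, 11, 3, 9, 12, 5, 10, 6, 4, 8, 1) via Δ²R.

ℓ(w)=37; the 10 essential cells (i,j,r):

[(1, 6, 0), (3, 6, 1), (3, 10, 2), (6, 6, 2), (6, 8, 3), (6, 10, 4), (8, 6, 3), (8, 8, 4), (9, 4, 2), (11, 1, 0)]


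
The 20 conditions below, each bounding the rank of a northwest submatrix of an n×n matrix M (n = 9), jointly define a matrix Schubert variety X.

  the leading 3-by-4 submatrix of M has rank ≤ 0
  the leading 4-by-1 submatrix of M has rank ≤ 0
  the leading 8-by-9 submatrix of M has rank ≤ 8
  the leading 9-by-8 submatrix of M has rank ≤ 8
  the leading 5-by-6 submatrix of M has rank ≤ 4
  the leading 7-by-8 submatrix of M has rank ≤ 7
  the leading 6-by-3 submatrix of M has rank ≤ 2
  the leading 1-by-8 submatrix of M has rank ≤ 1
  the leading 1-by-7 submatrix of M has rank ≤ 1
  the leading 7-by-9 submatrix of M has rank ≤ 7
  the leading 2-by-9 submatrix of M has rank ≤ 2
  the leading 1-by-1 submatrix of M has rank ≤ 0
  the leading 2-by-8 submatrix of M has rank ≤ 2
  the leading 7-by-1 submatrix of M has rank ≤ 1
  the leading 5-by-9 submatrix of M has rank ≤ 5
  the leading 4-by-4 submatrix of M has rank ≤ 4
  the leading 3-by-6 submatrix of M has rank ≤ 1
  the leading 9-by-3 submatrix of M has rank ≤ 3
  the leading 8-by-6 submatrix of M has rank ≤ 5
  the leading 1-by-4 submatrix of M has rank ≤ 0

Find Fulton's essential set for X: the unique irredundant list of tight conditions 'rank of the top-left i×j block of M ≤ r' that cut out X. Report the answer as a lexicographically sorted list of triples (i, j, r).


Reconstructing r_w from the 20 given conditions:

  row 1: 0, 0, 0, 0, 1, 1, 1, 1, 1
  row 2: 0, 0, 0, 0, 1, 1, 2, 2, 2
  row 3: 0, 0, 0, 0, 1, 1, 2, 3, 3
  row 4: 0, 1, 1, 1, 2, 2, 3, 4, 4
  row 5: 1, 2, 2, 2, 3, 3, 4, 5, 5
  row 6: 1, 2, 2, 3, 4, 4, 5, 6, 6
  row 7: 1, 2, 3, 4, 5, 5, 6, 7, 7
  row 8: 1, 2, 3, 4, 5, 5, 6, 7, 8
  row 9: 1, 2, 3, 4, 5, 6, 7, 8, 9

hence w(1..9) = (5, 7, 8, 2, 1, 4, 3, 9, 6).

|D(w)|=17, |Ess(w)|=5:

[(3, 4, 0), (3, 6, 1), (4, 1, 0), (6, 3, 2), (8, 6, 5)]


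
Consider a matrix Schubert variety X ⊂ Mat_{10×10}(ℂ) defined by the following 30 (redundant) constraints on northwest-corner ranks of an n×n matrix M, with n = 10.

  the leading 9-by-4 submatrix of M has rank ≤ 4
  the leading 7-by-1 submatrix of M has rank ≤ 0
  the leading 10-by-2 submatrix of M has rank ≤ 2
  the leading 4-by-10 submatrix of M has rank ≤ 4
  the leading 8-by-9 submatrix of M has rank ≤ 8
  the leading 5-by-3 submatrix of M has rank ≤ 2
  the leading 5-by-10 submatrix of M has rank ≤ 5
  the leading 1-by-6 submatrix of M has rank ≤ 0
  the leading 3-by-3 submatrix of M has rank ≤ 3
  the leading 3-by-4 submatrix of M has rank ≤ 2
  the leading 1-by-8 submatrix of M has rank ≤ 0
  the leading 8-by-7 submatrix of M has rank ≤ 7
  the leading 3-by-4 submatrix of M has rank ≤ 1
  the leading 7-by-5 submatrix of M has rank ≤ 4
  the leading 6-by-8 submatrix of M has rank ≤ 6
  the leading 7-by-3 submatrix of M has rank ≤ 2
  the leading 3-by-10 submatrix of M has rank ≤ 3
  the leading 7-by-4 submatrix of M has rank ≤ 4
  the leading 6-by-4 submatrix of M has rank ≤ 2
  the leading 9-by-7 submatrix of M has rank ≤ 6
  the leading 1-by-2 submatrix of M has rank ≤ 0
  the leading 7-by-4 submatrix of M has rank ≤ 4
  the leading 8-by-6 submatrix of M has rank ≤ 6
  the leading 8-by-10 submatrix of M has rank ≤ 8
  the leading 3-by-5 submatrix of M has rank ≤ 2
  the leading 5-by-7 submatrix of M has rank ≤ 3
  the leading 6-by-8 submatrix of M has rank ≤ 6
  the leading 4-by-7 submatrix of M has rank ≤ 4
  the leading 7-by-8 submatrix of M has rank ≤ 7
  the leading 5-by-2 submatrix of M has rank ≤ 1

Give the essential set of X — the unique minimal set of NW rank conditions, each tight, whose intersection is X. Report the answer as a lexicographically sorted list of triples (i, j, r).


Propagating the 30 rank bounds to every northwest block:

  R[1]: 0 0 0 0 0 0 0 0 1 1
  R[2]: 0 1 1 1 1 1 1 1 2 2
  R[3]: 0 1 1 1 2 2 2 2 3 3
  R[4]: 0 1 2 2 3 3 3 3 4 4
  R[5]: 0 1 2 2 3 3 3 4 5 5
  R[6]: 0 1 2 2 3 4 4 5 6 6
  R[7]: 0 1 2 3 4 5 5 6 7 7
  R[8]: 1 2 3 4 5 6 6 7 8 8
  R[9]: 1 2 3 4 5 6 6 7 8 9
  R[10]: 1 2 3 4 5 6 7 8 9 10

reading off 1-entries of Δ²R: w = (9, 2, 5, 3, 8, 6, 4, 1, 10, 7).

D(w) has 21 cells with 6 SE-corners; essential set:

[(1, 8, 0), (3, 4, 1), (5, 7, 3), (6, 4, 2), (7, 1, 0), (9, 7, 6)]


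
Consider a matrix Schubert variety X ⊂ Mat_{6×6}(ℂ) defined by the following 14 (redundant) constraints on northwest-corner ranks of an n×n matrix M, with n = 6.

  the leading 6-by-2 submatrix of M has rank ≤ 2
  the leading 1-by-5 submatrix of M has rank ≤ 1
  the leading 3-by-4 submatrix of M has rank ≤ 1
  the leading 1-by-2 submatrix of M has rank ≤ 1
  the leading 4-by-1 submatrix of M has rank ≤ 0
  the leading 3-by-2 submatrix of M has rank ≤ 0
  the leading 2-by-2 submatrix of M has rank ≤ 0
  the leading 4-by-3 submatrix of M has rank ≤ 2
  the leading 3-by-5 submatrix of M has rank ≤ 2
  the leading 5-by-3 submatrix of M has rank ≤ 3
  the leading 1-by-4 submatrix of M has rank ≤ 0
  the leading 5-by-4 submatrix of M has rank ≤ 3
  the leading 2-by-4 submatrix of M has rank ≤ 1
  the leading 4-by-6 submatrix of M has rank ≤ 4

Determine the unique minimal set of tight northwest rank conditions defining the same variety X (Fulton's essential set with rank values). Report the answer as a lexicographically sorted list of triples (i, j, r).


Rank table r_w(6×6) implied by the 14 constraints:

  i=1: 0, 0, 0, 0, 1, 1
  i=2: 0, 0, 1, 1, 2, 2
  i=3: 0, 0, 1, 1, 2, 3
  i=4: 0, 1, 2, 2, 3, 4
  i=5: 1, 2, 3, 3, 4, 5
  i=6: 1, 2, 3, 4, 5, 6

so w = (5, 3, 6, 2, 1, 4).

|D(w)|=10, |Ess(w)|=4:

[(1, 4, 0), (3, 2, 0), (3, 4, 1), (4, 1, 0)]


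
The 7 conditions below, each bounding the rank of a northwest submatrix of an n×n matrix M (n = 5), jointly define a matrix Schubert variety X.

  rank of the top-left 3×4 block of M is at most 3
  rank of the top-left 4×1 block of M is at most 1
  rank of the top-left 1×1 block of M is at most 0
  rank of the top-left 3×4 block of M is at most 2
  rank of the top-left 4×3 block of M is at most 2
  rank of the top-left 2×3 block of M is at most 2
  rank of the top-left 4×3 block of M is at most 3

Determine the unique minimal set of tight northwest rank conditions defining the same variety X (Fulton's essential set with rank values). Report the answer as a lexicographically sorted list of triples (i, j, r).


Rank table r_w(5×5) implied by the 7 constraints:

  0, 1, 1, 1, 1
  1, 2, 2, 2, 2
  1, 2, 2, 2, 3
  1, 2, 2, 3, 4
  1, 2, 3, 4, 5

giving w = (2, 1, 5, 4, 3) via Δ²R.

Rothe diagram D(w) (4 cells), 3 SE-corners (essential conditions):

[(1, 1, 0), (3, 4, 2), (4, 3, 2)]


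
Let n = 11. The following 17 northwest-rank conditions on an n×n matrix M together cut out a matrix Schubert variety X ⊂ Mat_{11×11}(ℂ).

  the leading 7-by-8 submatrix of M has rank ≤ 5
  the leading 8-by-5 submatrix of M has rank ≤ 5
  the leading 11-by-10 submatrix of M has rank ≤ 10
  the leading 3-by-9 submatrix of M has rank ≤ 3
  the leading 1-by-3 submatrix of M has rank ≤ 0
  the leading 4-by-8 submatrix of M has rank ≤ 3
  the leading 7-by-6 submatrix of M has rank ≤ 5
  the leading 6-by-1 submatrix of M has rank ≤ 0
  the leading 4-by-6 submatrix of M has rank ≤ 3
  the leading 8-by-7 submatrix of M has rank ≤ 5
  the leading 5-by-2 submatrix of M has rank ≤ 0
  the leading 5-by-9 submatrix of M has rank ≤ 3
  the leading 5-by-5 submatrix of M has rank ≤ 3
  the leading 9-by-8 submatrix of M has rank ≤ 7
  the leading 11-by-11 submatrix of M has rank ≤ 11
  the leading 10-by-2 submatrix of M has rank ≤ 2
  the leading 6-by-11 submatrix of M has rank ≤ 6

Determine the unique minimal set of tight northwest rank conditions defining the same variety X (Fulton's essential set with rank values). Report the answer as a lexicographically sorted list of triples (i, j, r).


Recovering R(i,j) via the rank-extension bound from the 17 conditions:

  0, 0, 0, 1, 1, 1, 1, 1, 1, 1, 1
  0, 0, 1, 2, 2, 2, 2, 2, 2, 2, 2
  0, 0, 1, 2, 3, 3, 3, 3, 3, 3, 3
  0, 0, 1, 2, 3, 3, 3, 3, 3, 4, 4
  0, 0, 1, 2, 3, 3, 3, 3, 3, 4, 5
  0, 1, 2, 3, 4, 4, 4, 4, 4, 5, 6
  1, 2, 3, 4, 5, 5, 5, 5, 5, 6, 7
  1, 2, 3, 4, 5, 5, 5, 6, 6, 7, 8
  1, 2, 3, 4, 5, 6, 6, 7, 7, 8, 9
  1, 2, 3, 4, 5, 6, 7, 8, 8, 9, 10
  1, 2, 3, 4, 5, 6, 7, 8, 9, 10, 11

hence w(1..11) = (4, 3, 5, 10, 11, 2, 1, 8, 6, 7, 9).

|D(w)|=22, |Ess(w)|=5:

[(1, 3, 0), (5, 2, 0), (5, 9, 3), (6, 1, 0), (8, 7, 5)]


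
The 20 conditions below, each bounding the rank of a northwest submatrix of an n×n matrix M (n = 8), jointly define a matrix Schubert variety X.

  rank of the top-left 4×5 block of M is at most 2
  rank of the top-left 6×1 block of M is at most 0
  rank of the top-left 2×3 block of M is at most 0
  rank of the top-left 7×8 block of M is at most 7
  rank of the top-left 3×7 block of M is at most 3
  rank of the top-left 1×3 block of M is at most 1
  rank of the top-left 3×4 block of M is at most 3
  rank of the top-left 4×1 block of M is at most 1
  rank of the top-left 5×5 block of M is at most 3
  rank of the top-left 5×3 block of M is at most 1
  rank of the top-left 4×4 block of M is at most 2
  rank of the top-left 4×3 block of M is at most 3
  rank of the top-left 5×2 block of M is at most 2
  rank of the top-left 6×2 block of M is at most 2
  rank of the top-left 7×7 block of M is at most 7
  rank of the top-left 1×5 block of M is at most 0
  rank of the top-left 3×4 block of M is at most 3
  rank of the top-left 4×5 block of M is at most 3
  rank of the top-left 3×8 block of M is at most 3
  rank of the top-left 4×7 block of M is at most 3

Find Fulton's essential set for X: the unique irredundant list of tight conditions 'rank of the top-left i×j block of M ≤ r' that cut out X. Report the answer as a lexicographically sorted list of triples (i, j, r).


Propagating the 20 rank bounds to every northwest block:

  row 1: 0 0 0 0 0 1 1 1
  row 2: 0 0 0 1 1 2 2 2
  row 3: 0 1 1 2 2 3 3 3
  row 4: 0 1 1 2 2 3 3 4
  row 5: 0 1 1 2 3 4 4 5
  row 6: 0 1 2 3 4 5 5 6
  row 7: 1 2 3 4 5 6 6 7
  row 8: 1 2 3 4 5 6 7 8

reading off 1-entries of Δ²R: w = (6, 4, 2, 8, 5, 3, 1, 7).

Fulton essential set (6 of the 16 Rothe cells):

[(1, 5, 0), (2, 3, 0), (4, 5, 2), (4, 7, 3), (5, 3, 1), (6, 1, 0)]


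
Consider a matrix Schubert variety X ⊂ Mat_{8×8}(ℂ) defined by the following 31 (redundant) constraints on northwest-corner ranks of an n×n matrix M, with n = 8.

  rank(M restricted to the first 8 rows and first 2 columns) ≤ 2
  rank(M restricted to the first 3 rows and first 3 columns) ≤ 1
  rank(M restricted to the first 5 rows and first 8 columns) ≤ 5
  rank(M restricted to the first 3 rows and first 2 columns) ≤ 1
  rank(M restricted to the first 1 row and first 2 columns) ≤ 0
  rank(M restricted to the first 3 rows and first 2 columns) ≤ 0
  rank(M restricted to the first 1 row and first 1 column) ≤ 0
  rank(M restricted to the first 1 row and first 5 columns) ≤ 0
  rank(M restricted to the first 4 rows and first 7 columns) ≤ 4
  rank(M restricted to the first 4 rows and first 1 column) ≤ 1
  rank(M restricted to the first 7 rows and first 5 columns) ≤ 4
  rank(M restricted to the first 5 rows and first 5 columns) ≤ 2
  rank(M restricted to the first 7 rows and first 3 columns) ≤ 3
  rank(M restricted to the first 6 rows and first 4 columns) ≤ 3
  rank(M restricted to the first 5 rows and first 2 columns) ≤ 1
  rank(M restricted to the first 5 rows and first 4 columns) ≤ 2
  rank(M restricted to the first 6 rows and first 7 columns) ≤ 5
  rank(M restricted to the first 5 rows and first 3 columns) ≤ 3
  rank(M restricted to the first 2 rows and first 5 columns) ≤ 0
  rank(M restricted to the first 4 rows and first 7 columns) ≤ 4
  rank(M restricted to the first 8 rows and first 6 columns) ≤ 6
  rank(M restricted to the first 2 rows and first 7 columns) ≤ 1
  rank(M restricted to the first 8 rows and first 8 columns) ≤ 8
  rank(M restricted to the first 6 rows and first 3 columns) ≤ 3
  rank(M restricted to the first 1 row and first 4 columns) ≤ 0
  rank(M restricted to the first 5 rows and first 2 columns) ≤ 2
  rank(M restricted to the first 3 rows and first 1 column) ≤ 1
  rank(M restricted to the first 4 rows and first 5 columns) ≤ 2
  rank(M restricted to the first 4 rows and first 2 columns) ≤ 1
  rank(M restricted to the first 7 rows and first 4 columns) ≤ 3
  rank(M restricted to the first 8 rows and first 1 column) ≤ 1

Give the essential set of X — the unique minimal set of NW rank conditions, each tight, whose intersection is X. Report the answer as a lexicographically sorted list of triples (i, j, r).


The tightest implied rank at each (i,j), from the 31 conditions:

  R[1]: 0, 0, 0, 0, 0, 1, 1, 1
  R[2]: 0, 0, 0, 0, 0, 1, 1, 2
  R[3]: 0, 0, 1, 1, 1, 2, 2, 3
  R[4]: 1, 1, 2, 2, 2, 3, 3, 4
  R[5]: 1, 1, 2, 2, 2, 3, 4, 5
  R[6]: 1, 2, 3, 3, 3, 4, 5, 6
  R[7]: 1, 2, 3, 3, 4, 5, 6, 7
  R[8]: 1, 2, 3, 4, 5, 6, 7, 8

giving w = (6, 8, 3, 1, 7, 2, 5, 4) via Δ²R.

Fulton essential set (6 of the 17 Rothe cells):

[(2, 5, 0), (2, 7, 1), (3, 2, 0), (5, 2, 1), (5, 5, 2), (7, 4, 3)]


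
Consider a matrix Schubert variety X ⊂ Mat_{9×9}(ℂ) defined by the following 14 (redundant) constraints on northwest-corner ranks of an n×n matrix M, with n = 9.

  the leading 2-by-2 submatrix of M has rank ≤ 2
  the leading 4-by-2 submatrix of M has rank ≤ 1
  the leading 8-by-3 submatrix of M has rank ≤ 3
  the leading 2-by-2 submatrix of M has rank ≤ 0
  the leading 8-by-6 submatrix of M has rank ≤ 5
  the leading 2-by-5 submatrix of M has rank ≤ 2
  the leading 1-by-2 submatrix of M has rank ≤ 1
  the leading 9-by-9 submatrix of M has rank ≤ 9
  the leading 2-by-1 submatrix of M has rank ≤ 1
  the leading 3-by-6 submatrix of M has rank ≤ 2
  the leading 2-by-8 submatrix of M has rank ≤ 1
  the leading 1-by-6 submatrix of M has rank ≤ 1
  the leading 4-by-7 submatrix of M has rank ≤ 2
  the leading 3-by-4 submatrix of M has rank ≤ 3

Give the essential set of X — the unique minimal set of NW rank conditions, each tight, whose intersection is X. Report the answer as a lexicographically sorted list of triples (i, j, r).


Rank table r_w(9×9) implied by the 14 constraints:

  R[1]: 0 0 1 1 1 1 1 1 1
  R[2]: 0 0 1 1 1 1 1 1 2
  R[3]: 1 1 2 2 2 2 2 2 3
  R[4]: 1 1 2 2 2 2 2 3 4
  R[5]: 1 2 3 3 3 3 3 4 5
  R[6]: 1 2 3 4 4 4 4 5 6
  R[7]: 1 2 3 4 5 5 5 6 7
  R[8]: 1 2 3 4 5 5 6 7 8
  R[9]: 1 2 3 4 5 6 7 8 9

reading off 1-entries of Δ²R: w = (3, 9, 1, 8, 2, 4, 5, 7, 6).

ℓ(w)=15; the 5 essential cells (i,j,r):

[(2, 2, 0), (2, 8, 1), (4, 2, 1), (4, 7, 2), (8, 6, 5)]


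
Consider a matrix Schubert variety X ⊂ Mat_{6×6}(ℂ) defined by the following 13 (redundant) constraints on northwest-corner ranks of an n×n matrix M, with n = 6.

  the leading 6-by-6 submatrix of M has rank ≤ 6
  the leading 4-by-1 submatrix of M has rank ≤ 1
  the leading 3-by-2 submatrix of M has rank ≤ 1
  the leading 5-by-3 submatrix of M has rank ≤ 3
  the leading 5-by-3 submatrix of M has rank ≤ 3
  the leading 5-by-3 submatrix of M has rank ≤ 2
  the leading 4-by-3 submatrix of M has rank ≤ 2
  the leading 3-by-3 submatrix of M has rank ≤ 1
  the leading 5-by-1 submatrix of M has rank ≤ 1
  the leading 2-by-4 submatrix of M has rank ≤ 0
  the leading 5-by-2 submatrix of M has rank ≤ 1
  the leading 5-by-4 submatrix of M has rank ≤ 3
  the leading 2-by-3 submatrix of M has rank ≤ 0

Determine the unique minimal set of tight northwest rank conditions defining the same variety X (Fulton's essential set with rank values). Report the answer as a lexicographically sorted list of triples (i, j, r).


Computing R[i][j] = min implied NW-rank bound (n=6, 13 conditions):

  R[1]: 0 | 0 | 0 | 0 | 1 | 1
  R[2]: 0 | 0 | 0 | 0 | 1 | 2
  R[3]: 1 | 1 | 1 | 1 | 2 | 3
  R[4]: 1 | 1 | 2 | 2 | 3 | 4
  R[5]: 1 | 1 | 2 | 3 | 4 | 5
  R[6]: 1 | 2 | 3 | 4 | 5 | 6

so w = (5, 6, 1, 3, 4, 2).

D(w) has 10 cells with 2 SE-corners; essential set:

[(2, 4, 0), (5, 2, 1)]


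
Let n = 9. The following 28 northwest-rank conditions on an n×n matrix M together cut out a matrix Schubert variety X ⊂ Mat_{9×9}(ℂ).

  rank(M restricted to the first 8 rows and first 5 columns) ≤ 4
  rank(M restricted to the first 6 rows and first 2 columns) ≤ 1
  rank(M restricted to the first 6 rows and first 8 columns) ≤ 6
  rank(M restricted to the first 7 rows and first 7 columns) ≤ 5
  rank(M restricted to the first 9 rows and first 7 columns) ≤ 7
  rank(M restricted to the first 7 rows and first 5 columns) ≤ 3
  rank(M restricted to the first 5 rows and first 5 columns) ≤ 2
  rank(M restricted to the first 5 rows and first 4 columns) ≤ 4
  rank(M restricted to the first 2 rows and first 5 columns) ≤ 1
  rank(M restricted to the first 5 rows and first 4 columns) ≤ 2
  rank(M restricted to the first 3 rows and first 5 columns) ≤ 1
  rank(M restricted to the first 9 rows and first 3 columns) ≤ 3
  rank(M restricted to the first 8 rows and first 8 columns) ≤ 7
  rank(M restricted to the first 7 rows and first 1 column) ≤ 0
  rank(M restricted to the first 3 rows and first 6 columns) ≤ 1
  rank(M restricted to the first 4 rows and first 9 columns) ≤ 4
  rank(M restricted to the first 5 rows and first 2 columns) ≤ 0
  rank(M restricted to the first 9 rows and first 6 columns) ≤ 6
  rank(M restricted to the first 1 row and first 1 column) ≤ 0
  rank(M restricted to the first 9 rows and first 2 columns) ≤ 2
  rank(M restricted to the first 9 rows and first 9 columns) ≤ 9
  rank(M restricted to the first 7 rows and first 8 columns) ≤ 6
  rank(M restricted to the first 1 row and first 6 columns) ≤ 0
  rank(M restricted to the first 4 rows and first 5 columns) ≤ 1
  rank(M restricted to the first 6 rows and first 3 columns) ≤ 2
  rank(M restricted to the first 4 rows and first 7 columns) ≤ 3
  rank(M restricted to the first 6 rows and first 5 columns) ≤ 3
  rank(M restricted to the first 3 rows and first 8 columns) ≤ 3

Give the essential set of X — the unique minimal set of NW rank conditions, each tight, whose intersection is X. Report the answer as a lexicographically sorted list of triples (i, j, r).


Computing R[i][j] = min implied NW-rank bound (n=9, 28 conditions):

  row 1: 0  0  0  0  0  0  1  1  1
  row 2: 0  0  1  1  1  1  2  2  2
  row 3: 0  0  1  1  1  1  2  3  3
  row 4: 0  0  1  1  1  2  3  4  4
  row 5: 0  0  1  2  2  3  4  5  5
  row 6: 0  1  2  3  3  4  5  6  6
  row 7: 0  1  2  3  3  4  5  6  7
  row 8: 1  2  3  4  4  5  6  7  8
  row 9: 1  2  3  4  5  6  7  8  9

reading off 1-entries of Δ²R: w = (7, 3, 8, 6, 4, 2, 9, 1, 5).

D(w) has 22 cells with 6 SE-corners; essential set:

[(1, 6, 0), (3, 6, 1), (4, 5, 1), (5, 2, 0), (7, 1, 0), (7, 5, 3)]


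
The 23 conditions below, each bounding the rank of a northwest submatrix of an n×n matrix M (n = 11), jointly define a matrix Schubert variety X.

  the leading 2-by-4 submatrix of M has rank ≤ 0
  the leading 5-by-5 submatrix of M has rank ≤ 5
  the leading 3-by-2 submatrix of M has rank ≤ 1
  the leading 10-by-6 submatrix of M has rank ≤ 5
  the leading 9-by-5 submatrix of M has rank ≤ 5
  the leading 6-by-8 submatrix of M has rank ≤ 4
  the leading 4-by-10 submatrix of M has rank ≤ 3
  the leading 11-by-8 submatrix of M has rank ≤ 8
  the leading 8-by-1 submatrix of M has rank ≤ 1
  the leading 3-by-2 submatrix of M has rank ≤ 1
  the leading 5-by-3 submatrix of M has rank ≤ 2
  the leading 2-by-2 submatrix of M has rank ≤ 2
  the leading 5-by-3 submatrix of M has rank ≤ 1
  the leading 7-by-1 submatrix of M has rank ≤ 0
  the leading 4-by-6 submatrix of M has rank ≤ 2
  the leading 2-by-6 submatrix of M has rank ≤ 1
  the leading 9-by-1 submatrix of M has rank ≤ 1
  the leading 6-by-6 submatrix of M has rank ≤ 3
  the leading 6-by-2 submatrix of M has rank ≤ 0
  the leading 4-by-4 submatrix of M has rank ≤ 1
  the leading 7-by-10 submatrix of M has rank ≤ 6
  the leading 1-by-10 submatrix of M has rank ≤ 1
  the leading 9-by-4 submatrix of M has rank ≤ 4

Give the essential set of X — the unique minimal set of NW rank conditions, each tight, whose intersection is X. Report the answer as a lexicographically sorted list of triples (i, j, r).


Computing R[i][j] = min implied NW-rank bound (n=11, 23 conditions):

  i=1: 0  0  0  0  1  1  1  1  1  1  1
  i=2: 0  0  0  0  1  1  2  2  2  2  2
  i=3: 0  0  1  1  2  2  3  3  3  3  3
  i=4: 0  0  1  1  2  2  3  3  3  3  4
  i=5: 0  0  1  2  3  3  4  4  4  4  5
  i=6: 0  0  1  2  3  3  4  4  5  5  6
  i=7: 0  1  2  3  4  4  5  5  6  6  7
  i=8: 1  2  3  4  5  5  6  6  7  7  8
  i=9: 1  2  3  4  5  5  6  7  8  8  9
  i=10: 1  2  3  4  5  5  6  7  8  9  10
  i=11: 1  2  3  4  5  6  7  8  9  10  11

hence w(1..11) = (5, 7, 3, 11, 4, 9, 2, 1, 8, 10, 6).

D(w) has 27 cells with 10 SE-corners; essential set:

[(2, 4, 0), (2, 6, 1), (4, 4, 1), (4, 6, 2), (4, 10, 3), (6, 2, 0), (6, 6, 3), (6, 8, 4), (7, 1, 0), (10, 6, 5)]


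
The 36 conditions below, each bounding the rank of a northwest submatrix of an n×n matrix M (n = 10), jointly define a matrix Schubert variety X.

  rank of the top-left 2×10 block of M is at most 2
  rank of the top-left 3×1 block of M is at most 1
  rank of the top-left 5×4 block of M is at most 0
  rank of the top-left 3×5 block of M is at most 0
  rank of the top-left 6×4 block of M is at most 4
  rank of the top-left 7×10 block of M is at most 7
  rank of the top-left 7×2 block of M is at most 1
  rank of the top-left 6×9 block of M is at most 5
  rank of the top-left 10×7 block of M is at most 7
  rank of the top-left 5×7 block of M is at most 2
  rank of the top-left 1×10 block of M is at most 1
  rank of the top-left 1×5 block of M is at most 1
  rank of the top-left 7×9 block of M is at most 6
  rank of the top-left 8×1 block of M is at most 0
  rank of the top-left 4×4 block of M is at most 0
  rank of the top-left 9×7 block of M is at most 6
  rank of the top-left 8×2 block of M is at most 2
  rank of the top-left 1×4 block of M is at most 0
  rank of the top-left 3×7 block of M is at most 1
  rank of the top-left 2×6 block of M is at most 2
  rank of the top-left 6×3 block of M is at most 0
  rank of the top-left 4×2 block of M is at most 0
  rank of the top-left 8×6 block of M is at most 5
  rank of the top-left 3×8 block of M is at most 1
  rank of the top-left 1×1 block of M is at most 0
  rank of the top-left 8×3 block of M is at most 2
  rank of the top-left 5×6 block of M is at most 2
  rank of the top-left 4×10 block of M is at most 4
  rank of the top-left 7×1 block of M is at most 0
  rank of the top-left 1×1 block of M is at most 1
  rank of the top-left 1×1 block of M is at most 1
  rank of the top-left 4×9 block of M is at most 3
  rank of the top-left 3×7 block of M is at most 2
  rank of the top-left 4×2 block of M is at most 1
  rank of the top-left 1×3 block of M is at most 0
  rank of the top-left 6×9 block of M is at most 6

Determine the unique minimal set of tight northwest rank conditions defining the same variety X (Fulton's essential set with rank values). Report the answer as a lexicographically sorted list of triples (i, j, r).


The tightest implied rank at each (i,j), from the 36 conditions:

  row 1: 0  0  0  0  0  1  1  1  1  1
  row 2: 0  0  0  0  0  1  1  1  2  2
  row 3: 0  0  0  0  0  1  1  1  2  3
  row 4: 0  0  0  0  1  2  2  2  3  4
  row 5: 0  0  0  0  1  2  2  3  4  5
  row 6: 0  0  0  1  2  3  3  4  5  6
  row 7: 0  1  1  2  3  4  4  5  6  7
  row 8: 0  1  2  3  4  5  5  6  7  8
  row 9: 1  2  3  4  5  6  6  7  8  9
  row 10: 1  2  3  4  5  6  7  8  9  10

giving w = (6, 9, 10, 5, 8, 4, 2, 3, 1, 7) via Δ²R.

Fulton essential set (6 of the 33 Rothe cells):

[(3, 5, 0), (3, 8, 1), (5, 4, 0), (5, 7, 2), (6, 3, 0), (8, 1, 0)]


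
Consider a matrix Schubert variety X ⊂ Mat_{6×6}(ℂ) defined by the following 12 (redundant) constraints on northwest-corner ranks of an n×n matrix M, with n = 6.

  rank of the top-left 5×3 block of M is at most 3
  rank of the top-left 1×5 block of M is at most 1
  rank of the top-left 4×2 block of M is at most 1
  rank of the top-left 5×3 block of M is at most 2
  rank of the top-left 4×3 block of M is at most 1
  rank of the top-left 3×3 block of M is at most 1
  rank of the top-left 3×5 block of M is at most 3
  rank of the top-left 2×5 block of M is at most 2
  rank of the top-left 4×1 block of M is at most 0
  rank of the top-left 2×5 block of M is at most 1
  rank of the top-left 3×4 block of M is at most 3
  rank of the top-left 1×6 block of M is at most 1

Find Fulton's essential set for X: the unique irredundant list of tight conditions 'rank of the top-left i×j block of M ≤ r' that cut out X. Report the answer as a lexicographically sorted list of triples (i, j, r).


Propagating the 12 rank bounds to every northwest block:

  row 1: 0  1  1  1  1  1
  row 2: 0  1  1  1  1  2
  row 3: 0  1  1  2  2  3
  row 4: 0  1  1  2  3  4
  row 5: 1  2  2  3  4  5
  row 6: 1  2  3  4  5  6

the unique w with this rank table is (2, 6, 4, 5, 1, 3).

Rothe diagram D(w) (9 cells), 3 SE-corners (essential conditions):

[(2, 5, 1), (4, 1, 0), (4, 3, 1)]


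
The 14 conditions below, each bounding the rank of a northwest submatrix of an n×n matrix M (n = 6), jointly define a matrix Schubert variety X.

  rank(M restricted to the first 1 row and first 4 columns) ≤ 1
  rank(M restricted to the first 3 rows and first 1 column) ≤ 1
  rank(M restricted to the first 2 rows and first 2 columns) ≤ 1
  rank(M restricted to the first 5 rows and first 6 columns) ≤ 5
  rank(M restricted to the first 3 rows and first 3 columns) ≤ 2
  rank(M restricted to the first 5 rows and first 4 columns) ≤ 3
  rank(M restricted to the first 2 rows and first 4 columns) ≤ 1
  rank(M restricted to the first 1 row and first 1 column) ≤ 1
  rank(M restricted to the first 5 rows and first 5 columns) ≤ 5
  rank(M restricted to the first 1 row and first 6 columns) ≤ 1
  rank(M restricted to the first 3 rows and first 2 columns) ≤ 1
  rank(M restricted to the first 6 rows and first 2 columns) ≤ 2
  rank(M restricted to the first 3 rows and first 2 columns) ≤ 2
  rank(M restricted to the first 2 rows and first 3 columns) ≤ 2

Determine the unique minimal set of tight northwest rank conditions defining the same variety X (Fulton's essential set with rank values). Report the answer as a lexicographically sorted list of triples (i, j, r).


Propagating the 14 rank bounds to every northwest block:

  1, 1, 1, 1, 1, 1
  1, 1, 1, 1, 2, 2
  1, 1, 2, 2, 3, 3
  1, 2, 3, 3, 4, 4
  1, 2, 3, 3, 4, 5
  1, 2, 3, 4, 5, 6

giving w = (1, 5, 3, 2, 6, 4) via Δ²R.

ℓ(w)=5; the 3 essential cells (i,j,r):

[(2, 4, 1), (3, 2, 1), (5, 4, 3)]


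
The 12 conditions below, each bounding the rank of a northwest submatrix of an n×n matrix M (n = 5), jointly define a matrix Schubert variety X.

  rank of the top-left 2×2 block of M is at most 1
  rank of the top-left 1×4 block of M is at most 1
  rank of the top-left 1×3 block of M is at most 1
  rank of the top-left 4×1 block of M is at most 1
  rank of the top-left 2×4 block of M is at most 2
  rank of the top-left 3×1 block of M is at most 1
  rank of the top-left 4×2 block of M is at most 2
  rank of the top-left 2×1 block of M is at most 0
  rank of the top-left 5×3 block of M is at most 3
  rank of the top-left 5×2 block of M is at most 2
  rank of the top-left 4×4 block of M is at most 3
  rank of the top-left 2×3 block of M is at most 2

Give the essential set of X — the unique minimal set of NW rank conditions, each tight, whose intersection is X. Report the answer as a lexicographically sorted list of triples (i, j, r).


The tightest implied rank at each (i,j), from the 12 conditions:

  row 1: 0 1 1 1 1
  row 2: 0 1 2 2 2
  row 3: 1 2 3 3 3
  row 4: 1 2 3 3 4
  row 5: 1 2 3 4 5

the unique w with this rank table is (2, 3, 1, 5, 4).

Rothe diagram D(w) (3 cells), 2 SE-corners (essential conditions):

[(2, 1, 0), (4, 4, 3)]


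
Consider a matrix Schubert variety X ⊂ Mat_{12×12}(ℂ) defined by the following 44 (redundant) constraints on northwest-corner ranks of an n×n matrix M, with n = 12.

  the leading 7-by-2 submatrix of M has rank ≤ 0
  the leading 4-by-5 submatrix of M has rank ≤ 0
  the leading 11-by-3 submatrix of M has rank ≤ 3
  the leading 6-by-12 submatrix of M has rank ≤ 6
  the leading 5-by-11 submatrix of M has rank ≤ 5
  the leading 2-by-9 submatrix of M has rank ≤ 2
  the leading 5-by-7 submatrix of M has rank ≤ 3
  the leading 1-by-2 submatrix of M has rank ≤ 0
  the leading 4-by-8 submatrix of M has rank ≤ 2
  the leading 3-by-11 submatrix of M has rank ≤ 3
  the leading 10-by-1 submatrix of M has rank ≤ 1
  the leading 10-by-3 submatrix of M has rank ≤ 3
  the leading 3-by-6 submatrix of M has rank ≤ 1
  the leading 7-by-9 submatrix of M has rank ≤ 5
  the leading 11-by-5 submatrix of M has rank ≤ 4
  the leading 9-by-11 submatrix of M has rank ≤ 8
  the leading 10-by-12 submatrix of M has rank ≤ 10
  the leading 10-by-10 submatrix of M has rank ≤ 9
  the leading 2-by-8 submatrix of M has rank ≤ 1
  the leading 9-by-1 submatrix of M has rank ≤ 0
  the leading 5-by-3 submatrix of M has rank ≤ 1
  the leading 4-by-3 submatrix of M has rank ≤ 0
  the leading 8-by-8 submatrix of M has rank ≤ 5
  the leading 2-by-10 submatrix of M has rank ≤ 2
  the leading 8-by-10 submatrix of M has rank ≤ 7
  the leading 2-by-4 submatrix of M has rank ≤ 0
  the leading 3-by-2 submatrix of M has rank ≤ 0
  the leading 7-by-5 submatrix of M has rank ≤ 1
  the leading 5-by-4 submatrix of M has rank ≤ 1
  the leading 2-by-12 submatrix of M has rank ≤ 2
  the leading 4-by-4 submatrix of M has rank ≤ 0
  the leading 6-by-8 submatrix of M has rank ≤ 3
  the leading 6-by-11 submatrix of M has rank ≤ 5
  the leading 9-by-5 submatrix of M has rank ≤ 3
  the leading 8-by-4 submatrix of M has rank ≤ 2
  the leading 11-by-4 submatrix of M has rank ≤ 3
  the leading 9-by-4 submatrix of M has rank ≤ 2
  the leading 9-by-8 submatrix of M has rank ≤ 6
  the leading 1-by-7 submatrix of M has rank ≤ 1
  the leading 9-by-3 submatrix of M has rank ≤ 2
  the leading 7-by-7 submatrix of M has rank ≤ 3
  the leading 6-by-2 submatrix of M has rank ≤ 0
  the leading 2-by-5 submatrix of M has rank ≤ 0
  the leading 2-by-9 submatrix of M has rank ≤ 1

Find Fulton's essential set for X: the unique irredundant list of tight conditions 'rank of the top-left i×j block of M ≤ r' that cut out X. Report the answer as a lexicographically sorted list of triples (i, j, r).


Reconstructing r_w from the 44 given conditions:

  0 | 0 | 0 | 0 | 0 | 1 | 1 | 1 | 1 | 1 | 1 | 1
  0 | 0 | 0 | 0 | 0 | 1 | 1 | 1 | 1 | 2 | 2 | 2
  0 | 0 | 0 | 0 | 0 | 1 | 2 | 2 | 2 | 3 | 3 | 3
  0 | 0 | 0 | 0 | 0 | 1 | 2 | 2 | 3 | 4 | 4 | 4
  0 | 0 | 1 | 1 | 1 | 2 | 3 | 3 | 4 | 5 | 5 | 5
  0 | 0 | 1 | 1 | 1 | 2 | 3 | 3 | 4 | 5 | 5 | 6
  0 | 0 | 1 | 1 | 1 | 2 | 3 | 4 | 5 | 6 | 6 | 7
  0 | 1 | 2 | 2 | 2 | 3 | 4 | 5 | 6 | 7 | 7 | 8
  0 | 1 | 2 | 2 | 3 | 4 | 5 | 6 | 7 | 8 | 8 | 9
  1 | 2 | 3 | 3 | 4 | 5 | 6 | 7 | 8 | 9 | 9 | 10
  1 | 2 | 3 | 3 | 4 | 5 | 6 | 7 | 8 | 9 | 10 | 11
  1 | 2 | 3 | 4 | 5 | 6 | 7 | 8 | 9 | 10 | 11 | 12

so w = (6, 10, 7, 9, 3, 12, 8, 2, 5, 1, 11, 4).

Fulton essential set (10 of the 40 Rothe cells):

[(2, 9, 1), (4, 5, 0), (4, 8, 2), (6, 8, 3), (6, 11, 5), (7, 2, 0), (7, 5, 1), (9, 1, 0), (9, 4, 2), (11, 4, 3)]


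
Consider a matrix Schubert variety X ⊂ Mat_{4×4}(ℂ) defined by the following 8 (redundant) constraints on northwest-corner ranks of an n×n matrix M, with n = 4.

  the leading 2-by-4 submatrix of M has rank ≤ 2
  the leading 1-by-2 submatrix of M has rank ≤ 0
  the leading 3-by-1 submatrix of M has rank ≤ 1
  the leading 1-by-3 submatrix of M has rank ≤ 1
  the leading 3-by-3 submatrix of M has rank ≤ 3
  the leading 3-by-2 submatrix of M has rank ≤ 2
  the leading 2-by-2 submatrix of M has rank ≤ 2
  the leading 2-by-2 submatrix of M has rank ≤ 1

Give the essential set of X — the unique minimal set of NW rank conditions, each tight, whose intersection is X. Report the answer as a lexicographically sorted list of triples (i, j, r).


Computing R[i][j] = min implied NW-rank bound (n=4, 8 conditions):

  i=1: 0, 0, 1, 1
  i=2: 1, 1, 2, 2
  i=3: 1, 2, 3, 3
  i=4: 1, 2, 3, 4

giving w = (3, 1, 2, 4) via Δ²R.

ℓ(w)=2; the 1 essential cell (i,j,r):

[(1, 2, 0)]


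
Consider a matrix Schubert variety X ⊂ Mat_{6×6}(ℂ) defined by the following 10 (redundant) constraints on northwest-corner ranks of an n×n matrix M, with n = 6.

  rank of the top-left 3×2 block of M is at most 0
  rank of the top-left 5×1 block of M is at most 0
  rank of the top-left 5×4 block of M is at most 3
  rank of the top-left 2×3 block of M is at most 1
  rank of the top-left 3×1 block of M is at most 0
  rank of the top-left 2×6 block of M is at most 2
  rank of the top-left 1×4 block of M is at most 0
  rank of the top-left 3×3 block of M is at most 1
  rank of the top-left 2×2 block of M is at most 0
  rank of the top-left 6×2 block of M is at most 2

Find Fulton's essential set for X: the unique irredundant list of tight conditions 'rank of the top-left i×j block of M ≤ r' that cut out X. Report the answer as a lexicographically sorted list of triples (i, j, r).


Rank table r_w(6×6) implied by the 10 constraints:

  i=1: 0 | 0 | 0 | 0 | 1 | 1
  i=2: 0 | 0 | 1 | 1 | 2 | 2
  i=3: 0 | 0 | 1 | 2 | 3 | 3
  i=4: 0 | 1 | 2 | 3 | 4 | 4
  i=5: 0 | 1 | 2 | 3 | 4 | 5
  i=6: 1 | 2 | 3 | 4 | 5 | 6

so w = (5, 3, 4, 2, 6, 1).

Rothe diagram D(w) (10 cells), 3 SE-corners (essential conditions):

[(1, 4, 0), (3, 2, 0), (5, 1, 0)]


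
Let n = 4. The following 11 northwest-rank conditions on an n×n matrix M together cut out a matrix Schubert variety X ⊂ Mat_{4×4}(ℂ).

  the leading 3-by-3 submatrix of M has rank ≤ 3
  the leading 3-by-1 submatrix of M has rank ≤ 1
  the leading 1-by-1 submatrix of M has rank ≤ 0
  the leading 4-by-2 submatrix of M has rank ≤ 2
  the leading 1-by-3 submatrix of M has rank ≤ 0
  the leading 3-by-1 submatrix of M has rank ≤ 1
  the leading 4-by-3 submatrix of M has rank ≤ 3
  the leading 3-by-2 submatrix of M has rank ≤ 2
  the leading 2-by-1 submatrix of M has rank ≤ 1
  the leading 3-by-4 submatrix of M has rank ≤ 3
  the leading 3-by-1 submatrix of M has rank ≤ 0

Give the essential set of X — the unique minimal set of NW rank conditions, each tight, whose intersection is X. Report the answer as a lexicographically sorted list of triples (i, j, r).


Propagating the 11 rank bounds to every northwest block:

  i=1: 0 | 0 | 0 | 1
  i=2: 0 | 1 | 1 | 2
  i=3: 0 | 1 | 2 | 3
  i=4: 1 | 2 | 3 | 4

so w = (4, 2, 3, 1).

Fulton essential set (2 of the 5 Rothe cells):

[(1, 3, 0), (3, 1, 0)]


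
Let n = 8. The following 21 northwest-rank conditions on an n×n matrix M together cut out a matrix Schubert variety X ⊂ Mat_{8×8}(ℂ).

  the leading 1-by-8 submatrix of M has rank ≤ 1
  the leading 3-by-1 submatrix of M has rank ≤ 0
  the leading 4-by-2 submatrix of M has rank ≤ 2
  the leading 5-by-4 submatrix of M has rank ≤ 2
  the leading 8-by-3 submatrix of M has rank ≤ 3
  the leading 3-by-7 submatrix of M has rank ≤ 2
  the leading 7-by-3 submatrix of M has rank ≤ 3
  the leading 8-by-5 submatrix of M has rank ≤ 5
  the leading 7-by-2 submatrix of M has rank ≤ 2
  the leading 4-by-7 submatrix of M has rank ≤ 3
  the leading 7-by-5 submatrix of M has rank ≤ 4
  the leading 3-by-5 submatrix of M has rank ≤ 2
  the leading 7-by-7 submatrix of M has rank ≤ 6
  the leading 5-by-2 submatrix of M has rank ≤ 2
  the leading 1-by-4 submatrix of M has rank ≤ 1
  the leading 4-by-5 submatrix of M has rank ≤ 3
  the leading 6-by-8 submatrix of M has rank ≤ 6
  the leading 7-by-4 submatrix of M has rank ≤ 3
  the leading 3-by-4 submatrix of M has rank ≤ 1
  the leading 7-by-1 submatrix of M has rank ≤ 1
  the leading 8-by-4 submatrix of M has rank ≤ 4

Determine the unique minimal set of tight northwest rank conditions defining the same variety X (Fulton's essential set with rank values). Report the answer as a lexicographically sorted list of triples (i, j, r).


The tightest implied rank at each (i,j), from the 21 conditions:

  i=1: 0, 1, 1, 1, 1, 1, 1, 1
  i=2: 0, 1, 1, 1, 2, 2, 2, 2
  i=3: 0, 1, 1, 1, 2, 2, 2, 3
  i=4: 1, 2, 2, 2, 3, 3, 3, 4
  i=5: 1, 2, 2, 2, 3, 4, 4, 5
  i=6: 1, 2, 3, 3, 4, 5, 5, 6
  i=7: 1, 2, 3, 3, 4, 5, 6, 7
  i=8: 1, 2, 3, 4, 5, 6, 7, 8

reading off 1-entries of Δ²R: w = (2, 5, 8, 1, 6, 3, 7, 4).

D(w) has 12 cells with 5 SE-corners; essential set:

[(3, 1, 0), (3, 4, 1), (3, 7, 2), (5, 4, 2), (7, 4, 3)]
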